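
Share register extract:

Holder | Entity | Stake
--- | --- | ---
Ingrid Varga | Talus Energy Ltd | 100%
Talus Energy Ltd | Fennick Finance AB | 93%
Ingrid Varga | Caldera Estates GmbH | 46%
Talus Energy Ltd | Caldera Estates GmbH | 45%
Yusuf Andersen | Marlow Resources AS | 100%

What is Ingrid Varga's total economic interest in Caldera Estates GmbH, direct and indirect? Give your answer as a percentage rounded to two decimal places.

91.00%

Ingrid reaches Caldera along 2 paths.
Via Talus: 100% × 45% = 45%.
Direct stake: 46% = 46%.
Total: 45% + 46% = 91%.
Rounded: 91.00%.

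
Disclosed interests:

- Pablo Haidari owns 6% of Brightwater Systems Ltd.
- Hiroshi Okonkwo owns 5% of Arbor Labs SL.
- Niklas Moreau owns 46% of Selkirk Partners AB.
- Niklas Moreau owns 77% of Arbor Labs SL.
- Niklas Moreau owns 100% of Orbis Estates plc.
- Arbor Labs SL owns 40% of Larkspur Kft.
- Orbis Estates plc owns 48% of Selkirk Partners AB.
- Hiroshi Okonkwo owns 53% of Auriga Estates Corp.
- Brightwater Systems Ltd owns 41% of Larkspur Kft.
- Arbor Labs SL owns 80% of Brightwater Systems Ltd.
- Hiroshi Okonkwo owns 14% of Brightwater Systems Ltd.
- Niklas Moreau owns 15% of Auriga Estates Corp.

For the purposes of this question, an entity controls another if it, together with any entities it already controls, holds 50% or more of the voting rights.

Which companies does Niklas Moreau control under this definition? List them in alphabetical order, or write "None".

Arbor Labs SL, Brightwater Systems Ltd, Larkspur Kft, Orbis Estates plc, Selkirk Partners AB

Niklas holds 100% of Orbis, so Niklas controls Orbis.
Niklas holds 77% of Arbor, so Niklas controls Arbor.
Arbor holds 80% of Brightwater, so Niklas controls Brightwater.
Arbor and Brightwater together hold 40% + 41% = 81% of Larkspur, so Niklas controls Larkspur.
Orbis and Niklas together hold 48% + 46% = 94% of Selkirk, so Niklas controls Selkirk.
No other company's threshold is met.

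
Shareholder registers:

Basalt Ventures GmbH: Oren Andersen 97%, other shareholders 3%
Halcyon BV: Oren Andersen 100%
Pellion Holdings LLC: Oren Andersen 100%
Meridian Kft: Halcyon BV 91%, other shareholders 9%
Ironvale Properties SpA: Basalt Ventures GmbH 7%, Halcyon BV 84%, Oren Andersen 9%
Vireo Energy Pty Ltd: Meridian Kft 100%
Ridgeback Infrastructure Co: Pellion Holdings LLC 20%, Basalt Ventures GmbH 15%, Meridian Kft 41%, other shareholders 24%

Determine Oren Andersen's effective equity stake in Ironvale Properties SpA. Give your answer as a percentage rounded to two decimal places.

99.79%

Oren reaches Ironvale along 3 paths.
Via Basalt: 97% × 7% = 6.79%.
Via Halcyon: 100% × 84% = 84%.
Direct stake: 9% = 9%.
Total: 6.79% + 84% + 9% = 99.79%.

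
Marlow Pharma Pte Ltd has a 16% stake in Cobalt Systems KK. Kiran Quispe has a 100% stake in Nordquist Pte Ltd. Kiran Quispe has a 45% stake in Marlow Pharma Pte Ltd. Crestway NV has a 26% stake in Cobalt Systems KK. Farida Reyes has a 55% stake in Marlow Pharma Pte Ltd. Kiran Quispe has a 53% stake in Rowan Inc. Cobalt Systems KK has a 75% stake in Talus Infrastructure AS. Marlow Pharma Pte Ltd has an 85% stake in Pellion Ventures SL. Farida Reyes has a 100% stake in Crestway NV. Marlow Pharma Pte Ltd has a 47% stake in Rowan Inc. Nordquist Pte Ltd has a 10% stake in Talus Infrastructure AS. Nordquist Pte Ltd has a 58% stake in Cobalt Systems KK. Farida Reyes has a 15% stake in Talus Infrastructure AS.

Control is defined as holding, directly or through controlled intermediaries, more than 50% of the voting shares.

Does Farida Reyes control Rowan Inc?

Farida holds 55% of Marlow, so Farida controls Marlow.
Farida holds 100% of Crestway, so Farida controls Crestway.
Marlow holds 85% of Pellion, so Farida controls Pellion.
In Rowan, Farida's side holds only 47%, not > 50%.
So Farida does not control Rowan.

No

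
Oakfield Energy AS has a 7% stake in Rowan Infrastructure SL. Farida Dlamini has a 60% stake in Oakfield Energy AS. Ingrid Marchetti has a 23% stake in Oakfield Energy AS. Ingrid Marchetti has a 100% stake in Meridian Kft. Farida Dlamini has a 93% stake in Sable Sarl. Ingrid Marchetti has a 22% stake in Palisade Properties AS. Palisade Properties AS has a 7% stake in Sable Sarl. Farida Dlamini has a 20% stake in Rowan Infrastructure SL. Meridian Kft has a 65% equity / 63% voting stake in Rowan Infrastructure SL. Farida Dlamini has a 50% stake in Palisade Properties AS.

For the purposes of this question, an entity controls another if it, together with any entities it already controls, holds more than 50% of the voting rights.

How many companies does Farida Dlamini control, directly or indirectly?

2

Farida holds 60% of Oakfield, so Farida controls Oakfield.
Farida holds 93% of Sable, so Farida controls Sable.
No other company's threshold is met.
Farida controls 2 companies.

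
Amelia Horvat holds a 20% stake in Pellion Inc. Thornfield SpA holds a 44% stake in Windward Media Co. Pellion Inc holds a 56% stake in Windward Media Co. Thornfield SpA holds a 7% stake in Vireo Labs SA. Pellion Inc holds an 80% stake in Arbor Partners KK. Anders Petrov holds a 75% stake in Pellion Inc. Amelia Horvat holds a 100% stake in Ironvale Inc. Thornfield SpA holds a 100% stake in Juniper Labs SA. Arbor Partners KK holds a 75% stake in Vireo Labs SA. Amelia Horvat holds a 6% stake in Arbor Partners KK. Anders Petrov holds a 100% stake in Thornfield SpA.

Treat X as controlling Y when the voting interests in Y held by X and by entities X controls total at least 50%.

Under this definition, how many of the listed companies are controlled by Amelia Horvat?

Amelia holds 100% of Ironvale, so Amelia controls Ironvale.
No other company's threshold is met.
Amelia controls 1 company.

1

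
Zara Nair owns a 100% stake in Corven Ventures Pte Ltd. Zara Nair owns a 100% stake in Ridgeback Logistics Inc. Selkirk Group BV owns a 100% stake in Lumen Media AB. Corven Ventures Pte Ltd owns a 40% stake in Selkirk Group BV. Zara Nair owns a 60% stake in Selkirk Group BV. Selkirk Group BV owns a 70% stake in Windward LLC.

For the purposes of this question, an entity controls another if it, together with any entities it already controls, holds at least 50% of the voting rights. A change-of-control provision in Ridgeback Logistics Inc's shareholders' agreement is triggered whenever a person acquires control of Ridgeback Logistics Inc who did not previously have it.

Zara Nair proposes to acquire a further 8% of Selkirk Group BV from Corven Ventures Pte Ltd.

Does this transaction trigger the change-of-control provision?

The purchase adds only to Zara's holdings (Corven's stake shrinks), so Zara is the only person who could newly come to control Ridgeback.
Zara holds 100% of Ridgeback, so Zara controls Ridgeback.
So Zara already controls Ridgeback before the transaction.
After the purchase, Zara's direct stake in Selkirk rises to 60% + 8% = 68%, and Corven's stake falls to 32%.
Zara controlled Ridgeback already, so this is not a new person acquiring control; every other person's position is unchanged or reduced.
No new person acquires control, so the clause is not triggered.

No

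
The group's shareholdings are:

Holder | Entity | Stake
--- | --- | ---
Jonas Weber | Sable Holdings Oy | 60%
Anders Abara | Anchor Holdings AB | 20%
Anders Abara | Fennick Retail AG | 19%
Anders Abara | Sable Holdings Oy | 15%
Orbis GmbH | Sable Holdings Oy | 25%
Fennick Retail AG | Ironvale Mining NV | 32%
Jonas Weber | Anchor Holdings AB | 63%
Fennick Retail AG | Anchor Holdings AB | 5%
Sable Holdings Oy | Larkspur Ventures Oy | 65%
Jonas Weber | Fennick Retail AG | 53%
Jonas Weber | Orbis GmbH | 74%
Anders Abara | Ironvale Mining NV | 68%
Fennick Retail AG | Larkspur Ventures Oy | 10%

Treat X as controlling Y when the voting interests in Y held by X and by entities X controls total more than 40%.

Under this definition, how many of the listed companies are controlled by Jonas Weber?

5

Jonas holds 53% of Fennick, so Jonas controls Fennick.
Jonas holds 74% of Orbis, so Jonas controls Orbis.
Jonas and Orbis together hold 60% + 25% = 85% of Sable, so Jonas controls Sable.
Jonas and Fennick together hold 63% + 5% = 68% of Anchor, so Jonas controls Anchor.
Fennick and Sable together hold 10% + 65% = 75% of Larkspur, so Jonas controls Larkspur.
No other company's threshold is met.
Jonas controls 5 companies.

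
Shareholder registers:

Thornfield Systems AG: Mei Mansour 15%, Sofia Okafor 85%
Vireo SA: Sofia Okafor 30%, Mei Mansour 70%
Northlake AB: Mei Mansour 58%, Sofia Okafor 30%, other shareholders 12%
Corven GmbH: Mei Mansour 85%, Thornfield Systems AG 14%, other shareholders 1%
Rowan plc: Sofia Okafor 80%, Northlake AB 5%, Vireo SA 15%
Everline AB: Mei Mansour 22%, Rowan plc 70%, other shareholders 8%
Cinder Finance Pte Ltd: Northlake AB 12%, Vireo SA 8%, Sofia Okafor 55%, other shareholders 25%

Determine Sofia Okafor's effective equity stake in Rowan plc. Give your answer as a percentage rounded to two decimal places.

Sofia reaches Rowan along 3 paths.
Direct stake: 80% = 80%.
Via Northlake: 30% × 5% = 1.5%.
Via Vireo: 30% × 15% = 4.5%.
Total: 80% + 1.5% + 4.5% = 86%.
Rounded: 86.00%.

86.00%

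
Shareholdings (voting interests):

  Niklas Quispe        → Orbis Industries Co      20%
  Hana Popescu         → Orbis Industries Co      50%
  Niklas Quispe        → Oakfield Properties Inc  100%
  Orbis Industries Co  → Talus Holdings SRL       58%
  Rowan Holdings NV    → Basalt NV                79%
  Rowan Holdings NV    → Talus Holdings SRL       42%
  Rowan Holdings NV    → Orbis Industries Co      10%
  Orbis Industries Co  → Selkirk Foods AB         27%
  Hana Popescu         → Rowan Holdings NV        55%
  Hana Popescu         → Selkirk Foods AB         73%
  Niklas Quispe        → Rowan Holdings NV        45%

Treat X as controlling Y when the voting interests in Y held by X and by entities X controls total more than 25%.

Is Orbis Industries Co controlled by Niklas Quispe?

Yes

Niklas holds 45% of Rowan, so Niklas controls Rowan.
Rowan and Niklas together hold 10% + 20% = 30% of Orbis, so Niklas controls Orbis.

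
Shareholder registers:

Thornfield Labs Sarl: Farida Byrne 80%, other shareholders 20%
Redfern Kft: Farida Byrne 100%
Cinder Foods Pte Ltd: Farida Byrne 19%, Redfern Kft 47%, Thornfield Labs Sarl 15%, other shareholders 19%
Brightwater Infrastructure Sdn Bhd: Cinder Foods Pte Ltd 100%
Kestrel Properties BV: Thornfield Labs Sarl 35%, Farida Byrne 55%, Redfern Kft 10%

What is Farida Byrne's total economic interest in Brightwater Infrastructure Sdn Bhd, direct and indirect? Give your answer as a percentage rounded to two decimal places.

78.00%

Farida reaches Brightwater along 3 paths.
Via Cinder: 19% × 100% = 19%.
Via Redfern → Cinder: 100% × 47% × 100% = 47%.
Via Thornfield → Cinder: 80% × 15% × 100% = 12%.
Total: 19% + 47% + 12% = 78%.
Rounded: 78.00%.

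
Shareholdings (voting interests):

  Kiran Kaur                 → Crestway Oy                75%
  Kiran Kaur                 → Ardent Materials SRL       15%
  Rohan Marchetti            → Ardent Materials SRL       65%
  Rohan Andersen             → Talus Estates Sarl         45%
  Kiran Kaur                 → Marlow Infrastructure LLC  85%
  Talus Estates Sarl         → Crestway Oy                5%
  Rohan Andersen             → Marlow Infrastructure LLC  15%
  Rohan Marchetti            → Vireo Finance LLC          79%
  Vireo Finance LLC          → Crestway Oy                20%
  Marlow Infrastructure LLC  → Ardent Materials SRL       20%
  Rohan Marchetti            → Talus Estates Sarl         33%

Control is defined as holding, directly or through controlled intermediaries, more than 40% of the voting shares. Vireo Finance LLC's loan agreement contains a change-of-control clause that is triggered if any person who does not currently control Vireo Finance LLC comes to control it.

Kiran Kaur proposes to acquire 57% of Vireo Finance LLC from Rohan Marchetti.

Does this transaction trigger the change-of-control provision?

The purchase adds only to Kiran's holdings (Rohan Marchetti's stake shrinks), so Kiran is the only person who could newly come to control Vireo.
Kiran holds 85% of Marlow, so Kiran controls Marlow.
Kiran holds 75% of Crestway, so Kiran controls Crestway.
Neither Kiran nor any entity Kiran controls holds any voting interest in Vireo.
So before the transaction, Kiran does not control Vireo.
After the purchase, Kiran holds 57% of Vireo directly, and Rohan Marchetti's stake falls to 22%.
Kiran holds 57% of Vireo, so Kiran controls Vireo.
Kiran did not control Vireo before and does after, so the clause is triggered.

Yes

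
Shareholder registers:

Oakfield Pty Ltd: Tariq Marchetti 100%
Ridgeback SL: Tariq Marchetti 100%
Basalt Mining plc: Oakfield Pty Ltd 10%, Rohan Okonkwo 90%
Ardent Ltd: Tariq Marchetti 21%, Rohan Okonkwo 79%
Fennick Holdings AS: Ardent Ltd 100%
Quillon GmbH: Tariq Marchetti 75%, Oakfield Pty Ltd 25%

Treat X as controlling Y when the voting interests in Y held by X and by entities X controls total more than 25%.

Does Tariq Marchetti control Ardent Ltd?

Tariq holds 100% of Oakfield, so Tariq controls Oakfield.
Tariq holds 100% of Ridgeback, so Tariq controls Ridgeback.
Tariq and Oakfield together hold 75% + 25% = 100% of Quillon, so Tariq controls Quillon.
In Ardent, Tariq's side holds only 21%, not > 25%.
So Tariq does not control Ardent.

No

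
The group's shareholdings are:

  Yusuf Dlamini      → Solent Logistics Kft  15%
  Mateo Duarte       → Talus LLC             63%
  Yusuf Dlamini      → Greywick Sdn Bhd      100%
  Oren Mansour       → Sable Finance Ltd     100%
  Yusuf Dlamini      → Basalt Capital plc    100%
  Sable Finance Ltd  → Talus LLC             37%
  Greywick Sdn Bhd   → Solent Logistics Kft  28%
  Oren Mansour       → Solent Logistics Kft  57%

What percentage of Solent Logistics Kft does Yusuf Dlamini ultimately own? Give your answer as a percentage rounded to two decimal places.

43.00%

Yusuf reaches Solent along 2 paths.
Via Greywick: 100% × 28% = 28%.
Direct stake: 15% = 15%.
Total: 28% + 15% = 43%.
Rounded: 43.00%.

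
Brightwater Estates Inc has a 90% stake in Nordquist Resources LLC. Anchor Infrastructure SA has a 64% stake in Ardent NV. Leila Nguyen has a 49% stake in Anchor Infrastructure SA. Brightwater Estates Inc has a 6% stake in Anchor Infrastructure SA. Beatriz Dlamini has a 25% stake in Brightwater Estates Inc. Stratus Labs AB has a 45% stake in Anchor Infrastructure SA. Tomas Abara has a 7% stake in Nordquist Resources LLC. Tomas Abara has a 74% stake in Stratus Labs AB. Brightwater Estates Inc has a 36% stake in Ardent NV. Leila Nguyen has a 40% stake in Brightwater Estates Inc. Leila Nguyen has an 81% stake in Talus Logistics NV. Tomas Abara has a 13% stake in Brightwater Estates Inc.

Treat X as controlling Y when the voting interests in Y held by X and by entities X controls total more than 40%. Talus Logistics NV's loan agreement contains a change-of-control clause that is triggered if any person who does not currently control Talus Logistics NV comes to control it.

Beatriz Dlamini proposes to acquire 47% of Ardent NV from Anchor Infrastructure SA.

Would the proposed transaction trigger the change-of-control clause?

No

The purchase adds only to Beatriz's holdings (Anchor's stake shrinks), so Beatriz is the only person who could newly come to control Talus.
Beatriz's largest direct stake is 25% in Brightwater, which does not meet the threshold, so Beatriz controls no company.
Neither Beatriz nor any entity Beatriz controls holds any voting interest in Talus.
So before the transaction, Beatriz does not control Talus.
After the purchase, Beatriz holds 47% of Ardent directly, and Anchor's stake falls to 17%.
Beatriz holds 47% of Ardent, so Beatriz controls Ardent.
After the transaction, neither Beatriz nor any entity Beatriz controls holds a voting interest in Talus, so Beatriz still does not control it.
No new person acquires control, so the clause is not triggered.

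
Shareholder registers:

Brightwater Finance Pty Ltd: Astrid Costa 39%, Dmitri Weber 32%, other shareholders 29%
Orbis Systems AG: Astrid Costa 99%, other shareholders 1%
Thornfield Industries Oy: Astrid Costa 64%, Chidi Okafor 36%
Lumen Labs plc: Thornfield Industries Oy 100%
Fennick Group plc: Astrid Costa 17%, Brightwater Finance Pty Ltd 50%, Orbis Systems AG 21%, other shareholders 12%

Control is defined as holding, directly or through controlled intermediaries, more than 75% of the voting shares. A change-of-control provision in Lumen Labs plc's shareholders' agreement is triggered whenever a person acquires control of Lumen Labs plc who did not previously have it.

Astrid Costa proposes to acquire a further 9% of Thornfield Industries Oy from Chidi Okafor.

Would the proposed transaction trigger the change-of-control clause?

The purchase adds only to Astrid's holdings (Chidi's stake shrinks), so Astrid is the only person who could newly come to control Lumen.
Astrid holds 99% of Orbis, so Astrid controls Orbis.
Neither Astrid nor any entity Astrid controls holds any voting interest in Lumen.
So before the transaction, Astrid does not control Lumen.
After the purchase, Astrid's direct stake in Thornfield rises to 64% + 9% = 73%, and Chidi's stake falls to 27%.
Astrid's side now holds 73% of Thornfield, not > 75%, so Astrid still does not control Thornfield.
After the transaction, neither Astrid nor any entity Astrid controls holds a voting interest in Lumen, so Astrid still does not control it.
No new person acquires control, so the clause is not triggered.

No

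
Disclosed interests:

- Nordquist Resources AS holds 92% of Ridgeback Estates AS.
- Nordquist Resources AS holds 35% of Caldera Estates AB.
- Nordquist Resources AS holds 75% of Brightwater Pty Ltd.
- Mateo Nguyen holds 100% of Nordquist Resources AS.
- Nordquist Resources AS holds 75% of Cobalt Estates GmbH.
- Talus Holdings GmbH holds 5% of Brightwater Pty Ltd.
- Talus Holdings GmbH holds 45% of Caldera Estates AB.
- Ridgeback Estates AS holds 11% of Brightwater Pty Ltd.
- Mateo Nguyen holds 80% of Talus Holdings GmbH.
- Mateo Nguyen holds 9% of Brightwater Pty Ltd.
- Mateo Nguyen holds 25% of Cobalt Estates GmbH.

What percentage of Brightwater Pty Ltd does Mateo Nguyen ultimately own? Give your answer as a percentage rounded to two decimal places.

98.12%

Mateo reaches Brightwater along 4 paths.
Via Nordquist: 100% × 75% = 75%.
Via Talus: 80% × 5% = 4%.
Direct stake: 9% = 9%.
Via Nordquist → Ridgeback: 100% × 92% × 11% = 10.12%.
Total: 75% + 4% + 9% + 10.12% = 98.12%.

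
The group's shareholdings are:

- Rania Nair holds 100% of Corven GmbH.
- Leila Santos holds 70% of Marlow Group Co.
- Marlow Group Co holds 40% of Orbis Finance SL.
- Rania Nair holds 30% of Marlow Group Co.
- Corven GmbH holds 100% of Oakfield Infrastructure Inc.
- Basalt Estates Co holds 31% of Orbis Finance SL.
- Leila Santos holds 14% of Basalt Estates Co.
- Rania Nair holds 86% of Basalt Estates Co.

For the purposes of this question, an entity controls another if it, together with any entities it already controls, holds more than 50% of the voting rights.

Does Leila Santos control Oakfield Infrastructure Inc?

Leila holds 70% of Marlow, so Leila controls Marlow.
Neither Leila nor any entity Leila controls holds any voting interest in Oakfield.
So Leila does not control Oakfield.

No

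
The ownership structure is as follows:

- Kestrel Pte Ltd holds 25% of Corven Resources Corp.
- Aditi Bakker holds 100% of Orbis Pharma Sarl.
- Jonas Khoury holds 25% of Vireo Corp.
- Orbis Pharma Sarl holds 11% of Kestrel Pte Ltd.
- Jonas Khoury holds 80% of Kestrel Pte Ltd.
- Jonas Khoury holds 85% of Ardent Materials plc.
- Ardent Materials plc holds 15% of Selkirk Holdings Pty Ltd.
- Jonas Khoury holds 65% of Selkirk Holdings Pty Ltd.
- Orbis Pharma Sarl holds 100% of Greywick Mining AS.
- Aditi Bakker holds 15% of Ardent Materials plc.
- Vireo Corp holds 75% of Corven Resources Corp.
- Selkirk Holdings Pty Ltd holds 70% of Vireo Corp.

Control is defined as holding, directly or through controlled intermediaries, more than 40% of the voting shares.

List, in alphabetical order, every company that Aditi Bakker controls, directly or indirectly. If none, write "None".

Greywick Mining AS, Orbis Pharma Sarl

Aditi holds 100% of Orbis, so Aditi controls Orbis.
Orbis holds 100% of Greywick, so Aditi controls Greywick.
No other company's threshold is met.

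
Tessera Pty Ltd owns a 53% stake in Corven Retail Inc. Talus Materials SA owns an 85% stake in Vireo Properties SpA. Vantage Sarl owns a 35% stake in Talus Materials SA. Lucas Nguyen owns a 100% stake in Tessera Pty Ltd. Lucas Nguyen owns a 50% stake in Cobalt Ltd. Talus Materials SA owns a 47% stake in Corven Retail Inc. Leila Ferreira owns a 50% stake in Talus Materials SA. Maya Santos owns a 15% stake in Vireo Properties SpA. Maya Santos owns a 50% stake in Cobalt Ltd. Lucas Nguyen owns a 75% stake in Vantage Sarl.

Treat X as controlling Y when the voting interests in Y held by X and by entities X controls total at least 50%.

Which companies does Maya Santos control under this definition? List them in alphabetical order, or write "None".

Cobalt Ltd

Maya holds 50% of Cobalt, so Maya controls Cobalt.
No other company's threshold is met.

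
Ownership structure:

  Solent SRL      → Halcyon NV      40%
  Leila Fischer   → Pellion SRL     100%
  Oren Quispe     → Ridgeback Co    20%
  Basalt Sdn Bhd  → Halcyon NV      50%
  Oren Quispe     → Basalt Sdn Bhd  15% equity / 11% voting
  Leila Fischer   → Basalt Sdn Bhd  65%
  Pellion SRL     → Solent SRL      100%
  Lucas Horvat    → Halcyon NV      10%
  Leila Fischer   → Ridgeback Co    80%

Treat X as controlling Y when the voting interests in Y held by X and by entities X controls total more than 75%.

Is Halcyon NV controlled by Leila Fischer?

Leila holds 100% of Pellion, so Leila controls Pellion.
Leila holds 80% of Ridgeback, so Leila controls Ridgeback.
Pellion holds 100% of Solent, so Leila controls Solent.
In Halcyon, Leila's side holds only 40%, not > 75%.
So Leila does not control Halcyon.

No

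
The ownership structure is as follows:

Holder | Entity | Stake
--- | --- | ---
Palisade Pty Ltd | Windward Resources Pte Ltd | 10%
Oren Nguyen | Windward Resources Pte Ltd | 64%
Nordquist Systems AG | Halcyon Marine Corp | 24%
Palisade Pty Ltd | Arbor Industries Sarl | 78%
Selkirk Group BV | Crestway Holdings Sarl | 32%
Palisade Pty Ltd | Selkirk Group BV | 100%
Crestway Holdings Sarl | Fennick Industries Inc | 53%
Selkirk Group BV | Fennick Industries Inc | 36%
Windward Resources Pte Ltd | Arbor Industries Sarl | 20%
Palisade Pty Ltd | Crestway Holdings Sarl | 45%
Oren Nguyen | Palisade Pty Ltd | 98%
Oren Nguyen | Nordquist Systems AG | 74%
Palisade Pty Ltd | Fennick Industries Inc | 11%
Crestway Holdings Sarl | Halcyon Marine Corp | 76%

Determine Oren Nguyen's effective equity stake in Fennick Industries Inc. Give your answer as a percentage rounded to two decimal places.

Oren reaches Fennick along 4 paths.
Via Palisade: 98% × 11% = 10.78%.
Via Palisade → Selkirk → Crestway: 98% × 100% × 32% × 53% = 16.6208%.
Via Palisade → Crestway: 98% × 45% × 53% = 23.373%.
Via Palisade → Selkirk: 98% × 100% × 36% = 35.28%.
Total: 10.78% + 16.6208% + 23.373% + 35.28% = 86.0538%.
Rounded: 86.05%.

86.05%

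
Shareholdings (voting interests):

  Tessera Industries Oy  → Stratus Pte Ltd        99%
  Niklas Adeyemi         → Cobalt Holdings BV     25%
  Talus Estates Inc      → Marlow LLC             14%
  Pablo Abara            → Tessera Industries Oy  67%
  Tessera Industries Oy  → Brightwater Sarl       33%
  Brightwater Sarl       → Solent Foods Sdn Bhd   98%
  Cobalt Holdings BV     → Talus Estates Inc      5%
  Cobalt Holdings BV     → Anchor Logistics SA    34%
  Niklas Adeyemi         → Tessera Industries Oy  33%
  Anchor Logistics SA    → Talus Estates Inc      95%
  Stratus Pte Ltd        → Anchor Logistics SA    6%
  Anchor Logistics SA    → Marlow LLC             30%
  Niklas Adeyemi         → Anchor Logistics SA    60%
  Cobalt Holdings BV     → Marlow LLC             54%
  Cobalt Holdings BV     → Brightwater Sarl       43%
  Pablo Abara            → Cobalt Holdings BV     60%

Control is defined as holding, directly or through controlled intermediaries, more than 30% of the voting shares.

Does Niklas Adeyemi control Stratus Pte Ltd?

Yes

Niklas holds 33% of Tessera, so Niklas controls Tessera.
Tessera holds 99% of Stratus, so Niklas controls Stratus.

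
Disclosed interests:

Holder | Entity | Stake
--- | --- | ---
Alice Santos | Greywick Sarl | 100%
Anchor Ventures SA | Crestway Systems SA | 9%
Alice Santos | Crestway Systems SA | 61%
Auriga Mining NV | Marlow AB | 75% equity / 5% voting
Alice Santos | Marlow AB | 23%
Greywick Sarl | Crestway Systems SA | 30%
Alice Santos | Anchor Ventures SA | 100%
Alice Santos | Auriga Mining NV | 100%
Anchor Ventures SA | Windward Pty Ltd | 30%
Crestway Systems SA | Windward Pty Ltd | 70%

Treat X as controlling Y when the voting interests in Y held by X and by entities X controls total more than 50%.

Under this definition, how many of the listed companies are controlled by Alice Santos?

5

Alice holds 100% of Auriga, so Alice controls Auriga.
Alice holds 100% of Anchor, so Alice controls Anchor.
Alice holds 100% of Greywick, so Alice controls Greywick.
Greywick and Anchor and Alice together hold 30% + 9% + 61% = 100% of Crestway, so Alice controls Crestway.
Anchor and Crestway together hold 30% + 70% = 100% of Windward, so Alice controls Windward.
No other company's threshold is met.
Alice controls 5 companies.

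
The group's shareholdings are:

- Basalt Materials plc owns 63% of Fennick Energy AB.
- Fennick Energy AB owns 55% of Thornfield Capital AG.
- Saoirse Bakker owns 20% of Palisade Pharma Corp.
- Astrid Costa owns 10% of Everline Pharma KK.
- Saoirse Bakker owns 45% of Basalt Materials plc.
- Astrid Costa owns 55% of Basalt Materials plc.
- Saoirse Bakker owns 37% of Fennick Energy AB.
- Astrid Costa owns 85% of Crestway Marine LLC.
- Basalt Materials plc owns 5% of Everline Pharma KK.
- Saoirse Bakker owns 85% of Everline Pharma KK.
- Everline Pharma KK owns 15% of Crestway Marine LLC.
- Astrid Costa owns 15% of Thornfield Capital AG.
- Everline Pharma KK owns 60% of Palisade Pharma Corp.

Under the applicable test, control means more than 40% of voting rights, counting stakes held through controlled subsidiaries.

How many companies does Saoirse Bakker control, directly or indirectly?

5

Saoirse holds 45% of Basalt, so Saoirse controls Basalt.
Basalt and Saoirse together hold 5% + 85% = 90% of Everline, so Saoirse controls Everline.
Saoirse and Basalt together hold 37% + 63% = 100% of Fennick, so Saoirse controls Fennick.
Fennick holds 55% of Thornfield, so Saoirse controls Thornfield.
Everline and Saoirse together hold 60% + 20% = 80% of Palisade, so Saoirse controls Palisade.
No other company's threshold is met.
Saoirse controls 5 companies.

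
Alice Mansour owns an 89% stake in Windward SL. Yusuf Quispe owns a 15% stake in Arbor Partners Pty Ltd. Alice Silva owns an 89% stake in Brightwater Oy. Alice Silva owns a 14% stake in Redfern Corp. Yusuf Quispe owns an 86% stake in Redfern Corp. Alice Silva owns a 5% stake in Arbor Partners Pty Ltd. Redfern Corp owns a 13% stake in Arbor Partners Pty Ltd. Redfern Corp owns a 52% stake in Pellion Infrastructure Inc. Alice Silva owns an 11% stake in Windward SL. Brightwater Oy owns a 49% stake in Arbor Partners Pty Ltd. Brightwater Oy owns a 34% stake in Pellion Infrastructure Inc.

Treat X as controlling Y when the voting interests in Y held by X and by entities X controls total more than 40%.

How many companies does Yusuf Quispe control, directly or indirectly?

2

Yusuf holds 86% of Redfern, so Yusuf controls Redfern.
Redfern holds 52% of Pellion, so Yusuf controls Pellion.
No other company's threshold is met.
Yusuf controls 2 companies.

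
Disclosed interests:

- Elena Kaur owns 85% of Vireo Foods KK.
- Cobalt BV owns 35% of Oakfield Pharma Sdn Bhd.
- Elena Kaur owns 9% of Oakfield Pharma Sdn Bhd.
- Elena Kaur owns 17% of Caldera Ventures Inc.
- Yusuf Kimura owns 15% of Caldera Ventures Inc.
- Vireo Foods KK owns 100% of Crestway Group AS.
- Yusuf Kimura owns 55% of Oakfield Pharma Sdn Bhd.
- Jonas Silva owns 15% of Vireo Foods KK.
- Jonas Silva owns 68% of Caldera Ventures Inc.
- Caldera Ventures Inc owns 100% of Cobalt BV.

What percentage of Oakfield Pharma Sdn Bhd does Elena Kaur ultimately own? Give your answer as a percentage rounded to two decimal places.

Elena reaches Oakfield along 2 paths.
Direct stake: 9% = 9%.
Via Caldera → Cobalt: 17% × 100% × 35% = 5.95%.
Total: 9% + 5.95% = 14.95%.

14.95%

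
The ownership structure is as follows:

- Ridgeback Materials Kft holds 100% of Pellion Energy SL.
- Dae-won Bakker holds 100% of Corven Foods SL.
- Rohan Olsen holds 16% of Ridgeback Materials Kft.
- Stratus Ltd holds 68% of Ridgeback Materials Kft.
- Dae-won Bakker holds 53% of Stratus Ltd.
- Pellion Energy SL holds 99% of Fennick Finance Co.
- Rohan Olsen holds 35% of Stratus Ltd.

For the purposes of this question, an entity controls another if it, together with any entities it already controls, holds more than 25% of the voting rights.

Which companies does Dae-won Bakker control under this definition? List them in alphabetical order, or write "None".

Dae-won holds 53% of Stratus, so Dae-won controls Stratus.
Stratus holds 68% of Ridgeback, so Dae-won controls Ridgeback.
Dae-won holds 100% of Corven, so Dae-won controls Corven.
Ridgeback holds 100% of Pellion, so Dae-won controls Pellion.
Pellion holds 99% of Fennick, so Dae-won controls Fennick.

Corven Foods SL, Fennick Finance Co, Pellion Energy SL, Ridgeback Materials Kft, Stratus Ltd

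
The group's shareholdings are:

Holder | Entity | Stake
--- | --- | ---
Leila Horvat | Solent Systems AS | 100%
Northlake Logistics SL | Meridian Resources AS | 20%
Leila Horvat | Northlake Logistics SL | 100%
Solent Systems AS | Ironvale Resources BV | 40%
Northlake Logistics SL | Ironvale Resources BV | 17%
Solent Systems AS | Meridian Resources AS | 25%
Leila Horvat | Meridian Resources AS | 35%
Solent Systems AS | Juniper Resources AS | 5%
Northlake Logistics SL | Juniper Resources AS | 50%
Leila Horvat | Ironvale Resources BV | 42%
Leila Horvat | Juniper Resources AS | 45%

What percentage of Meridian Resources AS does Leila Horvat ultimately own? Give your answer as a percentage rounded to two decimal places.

Leila reaches Meridian along 3 paths.
Via Solent: 100% × 25% = 25%.
Via Northlake: 100% × 20% = 20%.
Direct stake: 35% = 35%.
Total: 25% + 20% + 35% = 80%.
Rounded: 80.00%.

80.00%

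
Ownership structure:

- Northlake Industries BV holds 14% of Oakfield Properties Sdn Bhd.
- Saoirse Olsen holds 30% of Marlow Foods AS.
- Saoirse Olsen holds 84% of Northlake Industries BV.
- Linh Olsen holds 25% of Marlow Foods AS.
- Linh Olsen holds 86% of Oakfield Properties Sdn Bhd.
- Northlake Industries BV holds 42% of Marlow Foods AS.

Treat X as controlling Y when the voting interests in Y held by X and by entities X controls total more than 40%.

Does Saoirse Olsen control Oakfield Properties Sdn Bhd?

No

Saoirse holds 84% of Northlake, so Saoirse controls Northlake.
Saoirse and Northlake together hold 30% + 42% = 72% of Marlow, so Saoirse controls Marlow.
In Oakfield, Saoirse's side holds only 14%, not > 40%.
So Saoirse does not control Oakfield.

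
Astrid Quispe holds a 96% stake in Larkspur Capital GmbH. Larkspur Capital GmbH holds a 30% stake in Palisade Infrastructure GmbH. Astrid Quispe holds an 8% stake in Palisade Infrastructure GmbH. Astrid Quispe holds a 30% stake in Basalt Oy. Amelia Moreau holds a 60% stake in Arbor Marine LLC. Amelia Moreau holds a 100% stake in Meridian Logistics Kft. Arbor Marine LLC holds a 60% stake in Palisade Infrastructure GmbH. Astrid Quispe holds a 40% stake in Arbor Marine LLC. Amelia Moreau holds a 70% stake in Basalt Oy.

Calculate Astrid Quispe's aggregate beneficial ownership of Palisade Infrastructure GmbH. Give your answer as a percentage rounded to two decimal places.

60.80%

Astrid reaches Palisade along 3 paths.
Via Arbor: 40% × 60% = 24%.
Direct stake: 8% = 8%.
Via Larkspur: 96% × 30% = 28.8%.
Total: 24% + 8% + 28.8% = 60.8%.
Rounded: 60.80%.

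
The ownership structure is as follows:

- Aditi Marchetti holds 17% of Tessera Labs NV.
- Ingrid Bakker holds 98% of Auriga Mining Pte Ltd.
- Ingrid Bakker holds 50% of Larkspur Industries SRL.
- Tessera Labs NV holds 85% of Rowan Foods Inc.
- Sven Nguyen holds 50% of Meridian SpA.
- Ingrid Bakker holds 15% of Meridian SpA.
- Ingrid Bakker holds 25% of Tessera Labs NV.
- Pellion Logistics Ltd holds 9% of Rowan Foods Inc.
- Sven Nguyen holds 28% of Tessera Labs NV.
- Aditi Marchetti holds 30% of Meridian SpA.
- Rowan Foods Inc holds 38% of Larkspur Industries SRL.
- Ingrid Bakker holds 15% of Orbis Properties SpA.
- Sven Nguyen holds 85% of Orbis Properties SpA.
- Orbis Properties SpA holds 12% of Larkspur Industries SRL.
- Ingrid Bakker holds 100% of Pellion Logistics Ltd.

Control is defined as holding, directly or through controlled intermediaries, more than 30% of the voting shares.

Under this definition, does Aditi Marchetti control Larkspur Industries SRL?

No

Aditi's largest direct stake is 30% in Meridian, which does not meet the threshold, so Aditi controls no company.
Neither Aditi nor any entity Aditi controls holds any voting interest in Larkspur.
So Aditi does not control Larkspur.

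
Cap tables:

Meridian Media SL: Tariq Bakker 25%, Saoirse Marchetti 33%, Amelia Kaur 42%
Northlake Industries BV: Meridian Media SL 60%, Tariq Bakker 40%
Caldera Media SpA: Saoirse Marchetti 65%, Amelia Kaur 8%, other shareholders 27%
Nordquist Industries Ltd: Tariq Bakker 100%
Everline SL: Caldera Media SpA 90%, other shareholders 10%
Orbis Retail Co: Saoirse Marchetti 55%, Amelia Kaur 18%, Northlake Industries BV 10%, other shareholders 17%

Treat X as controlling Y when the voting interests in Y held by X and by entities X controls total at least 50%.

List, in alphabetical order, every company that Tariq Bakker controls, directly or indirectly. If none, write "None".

Tariq holds 100% of Nordquist, so Tariq controls Nordquist.
No other company's threshold is met.

Nordquist Industries Ltd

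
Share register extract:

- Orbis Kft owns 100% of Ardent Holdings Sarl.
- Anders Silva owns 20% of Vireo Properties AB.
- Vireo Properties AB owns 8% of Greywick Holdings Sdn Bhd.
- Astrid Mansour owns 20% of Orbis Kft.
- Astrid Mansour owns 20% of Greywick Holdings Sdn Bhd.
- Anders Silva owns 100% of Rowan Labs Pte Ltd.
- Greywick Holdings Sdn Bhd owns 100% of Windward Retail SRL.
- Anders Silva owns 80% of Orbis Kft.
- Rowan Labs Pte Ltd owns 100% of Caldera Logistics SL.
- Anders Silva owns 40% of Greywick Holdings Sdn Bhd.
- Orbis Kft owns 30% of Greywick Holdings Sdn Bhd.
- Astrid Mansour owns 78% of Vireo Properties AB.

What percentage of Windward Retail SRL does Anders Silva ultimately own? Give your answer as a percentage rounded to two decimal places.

Anders reaches Windward along 3 paths.
Via Orbis → Greywick: 80% × 30% × 100% = 24%.
Via Greywick: 40% × 100% = 40%.
Via Vireo → Greywick: 20% × 8% × 100% = 1.6%.
Total: 24% + 40% + 1.6% = 65.6%.
Rounded: 65.60%.

65.60%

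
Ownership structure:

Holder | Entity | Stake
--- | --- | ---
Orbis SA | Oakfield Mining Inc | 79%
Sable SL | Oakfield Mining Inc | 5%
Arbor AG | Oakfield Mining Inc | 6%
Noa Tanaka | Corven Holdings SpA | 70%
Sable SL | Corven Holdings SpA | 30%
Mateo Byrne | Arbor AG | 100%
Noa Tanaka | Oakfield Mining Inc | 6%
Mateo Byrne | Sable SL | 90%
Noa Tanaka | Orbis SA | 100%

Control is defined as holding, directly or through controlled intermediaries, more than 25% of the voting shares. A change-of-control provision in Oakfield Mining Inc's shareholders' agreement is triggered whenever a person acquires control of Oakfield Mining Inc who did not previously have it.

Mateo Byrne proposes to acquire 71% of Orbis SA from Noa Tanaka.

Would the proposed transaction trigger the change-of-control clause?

Yes

The purchase adds only to Mateo's holdings (Noa's stake shrinks), so Mateo is the only person who could newly come to control Oakfield.
Mateo holds 100% of Arbor, so Mateo controls Arbor.
Mateo holds 90% of Sable, so Mateo controls Sable.
Sable holds 30% of Corven, so Mateo controls Corven.
In Oakfield, Mateo's side holds only 5% + 6% = 11%, not > 25%.
So before the transaction, Mateo does not control Oakfield.
After the purchase, Mateo holds 71% of Orbis directly, and Noa's stake falls to 29%.
Mateo holds 71% of Orbis, so Mateo controls Orbis.
Orbis and Sable and Arbor together hold 79% + 5% + 6% = 90% of Oakfield, so Mateo controls Oakfield.
Mateo did not control Oakfield before and does after, so the clause is triggered.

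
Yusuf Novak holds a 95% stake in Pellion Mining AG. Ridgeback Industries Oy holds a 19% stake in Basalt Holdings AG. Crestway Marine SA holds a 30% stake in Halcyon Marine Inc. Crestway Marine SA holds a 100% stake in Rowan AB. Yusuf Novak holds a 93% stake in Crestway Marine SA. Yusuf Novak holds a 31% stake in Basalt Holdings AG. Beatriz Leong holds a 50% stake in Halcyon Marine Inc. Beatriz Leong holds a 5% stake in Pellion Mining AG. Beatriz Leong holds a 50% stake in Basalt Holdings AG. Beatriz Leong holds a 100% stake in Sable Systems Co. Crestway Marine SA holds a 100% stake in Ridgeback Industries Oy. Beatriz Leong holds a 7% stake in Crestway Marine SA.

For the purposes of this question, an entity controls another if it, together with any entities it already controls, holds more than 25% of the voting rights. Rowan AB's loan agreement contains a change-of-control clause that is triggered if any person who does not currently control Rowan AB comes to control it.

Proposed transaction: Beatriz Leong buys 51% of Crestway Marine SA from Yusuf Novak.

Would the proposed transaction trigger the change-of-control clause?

The purchase adds only to Beatriz's holdings (Yusuf's stake shrinks), so Beatriz is the only person who could newly come to control Rowan.
Beatriz holds 100% of Sable, so Beatriz controls Sable.
Beatriz holds 50% of Basalt, so Beatriz controls Basalt.
Beatriz holds 50% of Halcyon, so Beatriz controls Halcyon.
Neither Beatriz nor any entity Beatriz controls holds any voting interest in Rowan.
So before the transaction, Beatriz does not control Rowan.
After the purchase, Beatriz's direct stake in Crestway rises to 7% + 51% = 58%, and Yusuf's stake falls to 42%.
Beatriz holds 58% of Crestway, so Beatriz controls Crestway.
Crestway holds 100% of Rowan, so Beatriz controls Rowan.
Beatriz did not control Rowan before and does after, so the clause is triggered.

Yes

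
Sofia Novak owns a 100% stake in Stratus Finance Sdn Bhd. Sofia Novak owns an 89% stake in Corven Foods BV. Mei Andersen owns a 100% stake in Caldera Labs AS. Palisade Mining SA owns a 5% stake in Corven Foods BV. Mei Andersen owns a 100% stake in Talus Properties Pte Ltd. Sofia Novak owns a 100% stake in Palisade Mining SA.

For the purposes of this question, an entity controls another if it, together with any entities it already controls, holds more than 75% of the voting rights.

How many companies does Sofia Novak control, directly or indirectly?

Sofia holds 100% of Palisade, so Sofia controls Palisade.
Sofia holds 100% of Stratus, so Sofia controls Stratus.
Sofia and Palisade together hold 89% + 5% = 94% of Corven, so Sofia controls Corven.
No other company's threshold is met.
Sofia controls 3 companies.

3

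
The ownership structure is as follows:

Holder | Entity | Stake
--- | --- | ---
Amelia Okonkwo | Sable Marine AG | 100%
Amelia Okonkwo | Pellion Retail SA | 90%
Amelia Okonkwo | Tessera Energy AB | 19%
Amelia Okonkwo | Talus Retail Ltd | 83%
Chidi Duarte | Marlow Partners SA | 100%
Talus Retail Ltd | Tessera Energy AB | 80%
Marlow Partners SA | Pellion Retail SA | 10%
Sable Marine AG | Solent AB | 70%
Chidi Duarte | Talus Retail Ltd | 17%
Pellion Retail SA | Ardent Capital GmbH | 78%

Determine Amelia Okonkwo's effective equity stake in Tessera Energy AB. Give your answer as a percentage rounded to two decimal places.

Amelia reaches Tessera along 2 paths.
Via Talus: 83% × 80% = 66.4%.
Direct stake: 19% = 19%.
Total: 66.4% + 19% = 85.4%.
Rounded: 85.40%.

85.40%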